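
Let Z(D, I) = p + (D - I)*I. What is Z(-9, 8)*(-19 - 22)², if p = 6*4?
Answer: -188272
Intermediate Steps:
p = 24
Z(D, I) = 24 + I*(D - I) (Z(D, I) = 24 + (D - I)*I = 24 + I*(D - I))
Z(-9, 8)*(-19 - 22)² = (24 - 1*8² - 9*8)*(-19 - 22)² = (24 - 1*64 - 72)*(-41)² = (24 - 64 - 72)*1681 = -112*1681 = -188272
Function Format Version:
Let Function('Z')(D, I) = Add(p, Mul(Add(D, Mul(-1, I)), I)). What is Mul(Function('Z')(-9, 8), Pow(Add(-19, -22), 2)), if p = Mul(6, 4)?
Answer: -188272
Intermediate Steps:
p = 24
Function('Z')(D, I) = Add(24, Mul(I, Add(D, Mul(-1, I)))) (Function('Z')(D, I) = Add(24, Mul(Add(D, Mul(-1, I)), I)) = Add(24, Mul(I, Add(D, Mul(-1, I)))))
Mul(Function('Z')(-9, 8), Pow(Add(-19, -22), 2)) = Mul(Add(24, Mul(-1, Pow(8, 2)), Mul(-9, 8)), Pow(Add(-19, -22), 2)) = Mul(Add(24, Mul(-1, 64), -72), Pow(-41, 2)) = Mul(Add(24, -64, -72), 1681) = Mul(-112, 1681) = -188272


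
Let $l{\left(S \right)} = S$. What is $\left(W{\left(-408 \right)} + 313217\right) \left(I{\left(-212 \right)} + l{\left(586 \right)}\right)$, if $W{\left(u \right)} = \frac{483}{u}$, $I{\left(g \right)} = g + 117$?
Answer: $\frac{20915299341}{136} \approx 1.5379 \cdot 10^{8}$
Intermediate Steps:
$I{\left(g \right)} = 117 + g$
$\left(W{\left(-408 \right)} + 313217\right) \left(I{\left(-212 \right)} + l{\left(586 \right)}\right) = \left(\frac{483}{-408} + 313217\right) \left(\left(117 - 212\right) + 586\right) = \left(483 \left(- \frac{1}{408}\right) + 313217\right) \left(-95 + 586\right) = \left(- \frac{161}{136} + 313217\right) 491 = \frac{42597351}{136} \cdot 491 = \frac{20915299341}{136}$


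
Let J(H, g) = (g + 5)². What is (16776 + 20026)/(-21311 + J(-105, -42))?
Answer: -18401/9971 ≈ -1.8455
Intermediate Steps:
J(H, g) = (5 + g)²
(16776 + 20026)/(-21311 + J(-105, -42)) = (16776 + 20026)/(-21311 + (5 - 42)²) = 36802/(-21311 + (-37)²) = 36802/(-21311 + 1369) = 36802/(-19942) = 36802*(-1/19942) = -18401/9971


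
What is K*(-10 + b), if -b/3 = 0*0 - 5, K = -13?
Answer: -65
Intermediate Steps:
b = 15 (b = -3*(0*0 - 5) = -3*(0 - 5) = -3*(-5) = 15)
K*(-10 + b) = -13*(-10 + 15) = -13*5 = -65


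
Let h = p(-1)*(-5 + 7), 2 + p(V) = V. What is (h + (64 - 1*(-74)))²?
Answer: 17424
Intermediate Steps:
p(V) = -2 + V
h = -6 (h = (-2 - 1)*(-5 + 7) = -3*2 = -6)
(h + (64 - 1*(-74)))² = (-6 + (64 - 1*(-74)))² = (-6 + (64 + 74))² = (-6 + 138)² = 132² = 17424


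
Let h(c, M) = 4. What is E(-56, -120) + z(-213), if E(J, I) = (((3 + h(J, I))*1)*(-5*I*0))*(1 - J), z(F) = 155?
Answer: 155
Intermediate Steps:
E(J, I) = 0 (E(J, I) = (((3 + 4)*1)*(-5*I*0))*(1 - J) = ((7*1)*0)*(1 - J) = (7*0)*(1 - J) = 0*(1 - J) = 0)
E(-56, -120) + z(-213) = 0 + 155 = 155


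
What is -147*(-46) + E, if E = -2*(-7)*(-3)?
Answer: 6720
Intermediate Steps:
E = -42 (E = 14*(-3) = -42)
-147*(-46) + E = -147*(-46) - 42 = 6762 - 42 = 6720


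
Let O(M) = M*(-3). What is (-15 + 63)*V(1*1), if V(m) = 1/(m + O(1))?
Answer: -24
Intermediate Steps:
O(M) = -3*M
V(m) = 1/(-3 + m) (V(m) = 1/(m - 3*1) = 1/(m - 3) = 1/(-3 + m))
(-15 + 63)*V(1*1) = (-15 + 63)/(-3 + 1*1) = 48/(-3 + 1) = 48/(-2) = 48*(-1/2) = -24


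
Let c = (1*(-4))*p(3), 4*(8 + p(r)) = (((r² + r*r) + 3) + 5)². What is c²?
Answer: 414736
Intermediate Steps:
p(r) = -8 + (8 + 2*r²)²/4 (p(r) = -8 + (((r² + r*r) + 3) + 5)²/4 = -8 + (((r² + r²) + 3) + 5)²/4 = -8 + ((2*r² + 3) + 5)²/4 = -8 + ((3 + 2*r²) + 5)²/4 = -8 + (8 + 2*r²)²/4)
c = -644 (c = (1*(-4))*(-8 + (4 + 3²)²) = -4*(-8 + (4 + 9)²) = -4*(-8 + 13²) = -4*(-8 + 169) = -4*161 = -644)
c² = (-644)² = 414736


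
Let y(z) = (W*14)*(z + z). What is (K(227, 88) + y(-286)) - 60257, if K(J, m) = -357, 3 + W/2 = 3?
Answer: -60614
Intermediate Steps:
W = 0 (W = -6 + 2*3 = -6 + 6 = 0)
y(z) = 0 (y(z) = (0*14)*(z + z) = 0*(2*z) = 0)
(K(227, 88) + y(-286)) - 60257 = (-357 + 0) - 60257 = -357 - 60257 = -60614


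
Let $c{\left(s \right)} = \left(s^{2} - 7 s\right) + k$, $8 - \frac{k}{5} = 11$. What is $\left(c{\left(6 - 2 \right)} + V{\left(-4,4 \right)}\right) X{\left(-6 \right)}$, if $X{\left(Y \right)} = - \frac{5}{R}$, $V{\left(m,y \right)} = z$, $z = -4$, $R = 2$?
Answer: $\frac{155}{2} \approx 77.5$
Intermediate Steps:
$V{\left(m,y \right)} = -4$
$k = -15$ ($k = 40 - 55 = -15$)
$c{\left(s \right)} = -15 + s^{2} - 7 s$ ($c{\left(s \right)} = \left(s^{2} - 7 s\right) - 15 = -15 + s^{2} - 7 s$)
$X{\left(Y \right)} = - \frac{5}{2}$
$\left(c{\left(6 - 2 \right)} + V{\left(-4,4 \right)}\right) X{\left(-6 \right)} = \left(\left(-15 + \left(6 - 2\right)^{2} - 7 \left(6 - 2\right)\right) - 4\right) \left(- \frac{5}{2}\right) = \left(\left(-15 + 4^{2} - 28\right) - 4\right) \left(- \frac{5}{2}\right) = \left(\left(-15 + 16 - 28\right) - 4\right) \left(- \frac{5}{2}\right) = \left(-27 - 4\right) \left(- \frac{5}{2}\right) = \left(-31\right) \left(- \frac{5}{2}\right) = \frac{155}{2}$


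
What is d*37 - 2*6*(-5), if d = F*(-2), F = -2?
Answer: 208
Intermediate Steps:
d = 4 (d = -2*(-2) = 4)
d*37 - 2*6*(-5) = 4*37 - 2*6*(-5) = 148 - 12*(-5) = 148 + 60 = 208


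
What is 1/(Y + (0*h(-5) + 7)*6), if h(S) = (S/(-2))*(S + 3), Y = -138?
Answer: -1/96 ≈ -0.010417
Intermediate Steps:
h(S) = -S*(3 + S)/2 (h(S) = (S*(-½))*(3 + S) = (-S/2)*(3 + S) = -S*(3 + S)/2)
1/(Y + (0*h(-5) + 7)*6) = 1/(-138 + (0*(-½*(-5)*(3 - 5)) + 7)*6) = 1/(-138 + (0*(-½*(-5)*(-2)) + 7)*6) = 1/(-138 + (0*(-5) + 7)*6) = 1/(-138 + (0 + 7)*6) = 1/(-138 + 7*6) = 1/(-138 + 42) = 1/(-96) = -1/96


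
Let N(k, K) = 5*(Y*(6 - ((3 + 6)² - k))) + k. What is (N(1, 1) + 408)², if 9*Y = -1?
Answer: 16410601/81 ≈ 2.0260e+5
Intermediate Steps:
Y = -⅑ (Y = (⅑)*(-1) = -⅑ ≈ -0.11111)
N(k, K) = 125/3 + 4*k/9 (N(k, K) = 5*(-(6 - ((3 + 6)² - k))/9) + k = 5*(-(6 - (9² - k))/9) + k = 5*(-(6 - (81 - k))/9) + k = 5*(-(6 + (-81 + k))/9) + k = 5*(-(-75 + k)/9) + k = 5*(25/3 - k/9) + k = (125/3 - 5*k/9) + k = 125/3 + 4*k/9)
(N(1, 1) + 408)² = ((125/3 + (4/9)*1) + 408)² = ((125/3 + 4/9) + 408)² = (379/9 + 408)² = (4051/9)² = 16410601/81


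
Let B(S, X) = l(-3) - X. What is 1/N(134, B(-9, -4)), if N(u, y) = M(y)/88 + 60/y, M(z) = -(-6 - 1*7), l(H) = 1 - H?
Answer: 88/673 ≈ 0.13076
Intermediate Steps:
B(S, X) = 4 - X (B(S, X) = (1 - 1*(-3)) - X = (1 + 3) - X = 4 - X)
M(z) = 13 (M(z) = -(-6 - 7) = -1*(-13) = 13)
N(u, y) = 13/88 + 60/y
1/N(134, B(-9, -4)) = 1/(13/88 + 60/(4 - 1*(-4))) = 1/(13/88 + 60/(4 + 4)) = 1/(13/88 + 60/8) = 1/(13/88 + 60*(1/8)) = 1/(13/88 + 15/2) = 1/(673/88) = 88/673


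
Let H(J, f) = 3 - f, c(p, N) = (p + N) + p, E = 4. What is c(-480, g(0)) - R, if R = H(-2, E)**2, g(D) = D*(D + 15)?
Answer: -961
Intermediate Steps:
g(D) = D*(15 + D)
c(p, N) = N + 2*p (c(p, N) = (N + p) + p = N + 2*p)
R = 1 (R = (3 - 1*4)**2 = (3 - 4)**2 = (-1)**2 = 1)
c(-480, g(0)) - R = (0*(15 + 0) + 2*(-480)) - 1*1 = (0*15 - 960) - 1 = (0 - 960) - 1 = -960 - 1 = -961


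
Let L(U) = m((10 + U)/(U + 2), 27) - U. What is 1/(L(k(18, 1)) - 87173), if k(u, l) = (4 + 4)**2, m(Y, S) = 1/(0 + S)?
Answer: -27/2355398 ≈ -1.1463e-5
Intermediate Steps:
m(Y, S) = 1/S
k(u, l) = 64 (k(u, l) = 8**2 = 64)
L(U) = 1/27 - U
1/(L(k(18, 1)) - 87173) = 1/((1/27 - 1*64) - 87173) = 1/((1/27 - 64) - 87173) = 1/(-1727/27 - 87173) = 1/(-2355398/27) = -27/2355398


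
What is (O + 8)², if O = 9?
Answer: 289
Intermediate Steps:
(O + 8)² = (9 + 8)² = 17² = 289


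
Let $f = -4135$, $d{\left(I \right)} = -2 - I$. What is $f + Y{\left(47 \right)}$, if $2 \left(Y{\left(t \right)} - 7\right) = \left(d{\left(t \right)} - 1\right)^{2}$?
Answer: $-2878$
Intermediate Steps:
$Y{\left(t \right)} = 7 + \frac{\left(-3 - t\right)^{2}}{2}$ ($Y{\left(t \right)} = 7 + \frac{\left(\left(-2 - t\right) - 1\right)^{2}}{2} = 7 + \frac{\left(-3 - t\right)^{2}}{2}$)
$f + Y{\left(47 \right)} = -4135 + \left(7 + \frac{\left(3 + 47\right)^{2}}{2}\right) = -4135 + \left(7 + \frac{50^{2}}{2}\right) = -4135 + \left(7 + \frac{1}{2} \cdot 2500\right) = -4135 + \left(7 + 1250\right) = -4135 + 1257 = -2878$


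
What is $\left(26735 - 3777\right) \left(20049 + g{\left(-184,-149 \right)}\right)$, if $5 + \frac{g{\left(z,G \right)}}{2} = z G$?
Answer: $1718888418$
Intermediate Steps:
$g{\left(z,G \right)} = -10 + 2 G z$ ($g{\left(z,G \right)} = -10 + 2 z G = -10 + 2 G z$)
$\left(26735 - 3777\right) \left(20049 + g{\left(-184,-149 \right)}\right) = \left(26735 - 3777\right) \left(20049 - \left(10 + 298 \left(-184\right)\right)\right) = 22958 \left(20049 + \left(-10 + 54832\right)\right) = 22958 \left(20049 + 54822\right) = 22958 \cdot 74871 = 1718888418$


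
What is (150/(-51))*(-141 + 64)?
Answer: 3850/17 ≈ 226.47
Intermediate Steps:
(150/(-51))*(-141 + 64) = (150*(-1/51))*(-77) = -50/17*(-77) = 3850/17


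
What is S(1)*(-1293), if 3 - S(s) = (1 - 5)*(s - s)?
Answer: -3879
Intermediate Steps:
S(s) = 3 (S(s) = 3 - (1 - 5)*(s - s) = 3 - (-4)*0 = 3 - 1*0 = 3 + 0 = 3)
S(1)*(-1293) = 3*(-1293) = -3879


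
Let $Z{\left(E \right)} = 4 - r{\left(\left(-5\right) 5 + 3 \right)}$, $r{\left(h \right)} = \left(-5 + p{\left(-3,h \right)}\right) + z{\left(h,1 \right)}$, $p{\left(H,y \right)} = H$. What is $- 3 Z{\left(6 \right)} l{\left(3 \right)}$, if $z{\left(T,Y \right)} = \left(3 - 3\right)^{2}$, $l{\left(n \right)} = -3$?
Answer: $108$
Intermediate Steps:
$z{\left(T,Y \right)} = 0$ ($z{\left(T,Y \right)} = 0^{2} = 0$)
$r{\left(h \right)} = -8$ ($r{\left(h \right)} = \left(-5 - 3\right) + 0 = -8 + 0 = -8$)
$Z{\left(E \right)} = 12$ ($Z{\left(E \right)} = 4 - -8 = 4 + 8 = 12$)
$- 3 Z{\left(6 \right)} l{\left(3 \right)} = \left(-3\right) 12 \left(-3\right) = \left(-36\right) \left(-3\right) = 108$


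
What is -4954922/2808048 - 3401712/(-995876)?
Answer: 577210334563/349558451256 ≈ 1.6513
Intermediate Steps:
-4954922/2808048 - 3401712/(-995876) = -4954922*1/2808048 - 3401712*(-1/995876) = -2477461/1404024 + 850428/248969 = 577210334563/349558451256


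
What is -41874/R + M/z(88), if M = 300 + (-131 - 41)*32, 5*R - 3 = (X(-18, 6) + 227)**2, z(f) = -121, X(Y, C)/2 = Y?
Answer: 11752069/315326 ≈ 37.270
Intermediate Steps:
X(Y, C) = 2*Y
R = 36484/5 (R = 3/5 + (2*(-18) + 227)**2/5 = 3/5 + (-36 + 227)**2/5 = 3/5 + (1/5)*191**2 = 3/5 + (1/5)*36481 = 3/5 + 36481/5 = 36484/5 ≈ 7296.8)
M = -5204 (M = 300 - 172*32 = 300 - 5504 = -5204)
-41874/R + M/z(88) = -41874/36484/5 - 5204/(-121) = -41874*5/36484 - 5204*(-1/121) = -14955/2606 + 5204/121 = 11752069/315326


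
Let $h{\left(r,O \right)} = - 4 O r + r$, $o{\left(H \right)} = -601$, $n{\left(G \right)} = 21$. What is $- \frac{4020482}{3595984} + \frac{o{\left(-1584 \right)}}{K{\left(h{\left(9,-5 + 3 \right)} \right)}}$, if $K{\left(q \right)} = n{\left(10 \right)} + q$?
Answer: $- \frac{642818887}{91697592} \approx -7.0102$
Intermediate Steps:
$h{\left(r,O \right)} = r - 4 O r$ ($h{\left(r,O \right)} = - 4 O r + r = r - 4 O r$)
$K{\left(q \right)} = 21 + q$
$- \frac{4020482}{3595984} + \frac{o{\left(-1584 \right)}}{K{\left(h{\left(9,-5 + 3 \right)} \right)}} = - \frac{4020482}{3595984} - \frac{601}{21 + 9 \left(1 - 4 \left(-5 + 3\right)\right)} = \left(-4020482\right) \frac{1}{3595984} - \frac{601}{21 + 9 \left(1 - -8\right)} = - \frac{2010241}{1797992} - \frac{601}{21 + 9 \left(1 + 8\right)} = - \frac{2010241}{1797992} - \frac{601}{21 + 9 \cdot 9} = - \frac{2010241}{1797992} - \frac{601}{21 + 81} = - \frac{2010241}{1797992} - \frac{601}{102} = - \frac{642818887}{91697592}$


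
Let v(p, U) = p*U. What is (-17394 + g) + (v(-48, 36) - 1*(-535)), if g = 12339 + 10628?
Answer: 4380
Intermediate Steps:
v(p, U) = U*p
g = 22967
(-17394 + g) + (v(-48, 36) - 1*(-535)) = (-17394 + 22967) + (36*(-48) - 1*(-535)) = 5573 + (-1728 + 535) = 5573 - 1193 = 4380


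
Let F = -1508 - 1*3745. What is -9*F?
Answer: 47277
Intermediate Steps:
F = -5253 (F = -1508 - 3745 = -5253)
-9*F = -9*(-5253) = 47277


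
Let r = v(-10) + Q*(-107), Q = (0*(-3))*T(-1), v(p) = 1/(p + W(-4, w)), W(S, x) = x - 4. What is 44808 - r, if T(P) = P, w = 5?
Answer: 403273/9 ≈ 44808.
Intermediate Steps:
W(S, x) = -4 + x
v(p) = 1/(1 + p) (v(p) = 1/(p + (-4 + 5)) = 1/(p + 1) = 1/(1 + p))
Q = 0 (Q = (0*(-3))*(-1) = 0*(-1) = 0)
r = -⅑ (r = 1/(1 - 10) + 0*(-107) = 1/(-9) + 0 = -⅑ + 0 = -⅑ ≈ -0.11111)
44808 - r = 44808 - 1*(-⅑) = 44808 + ⅑ = 403273/9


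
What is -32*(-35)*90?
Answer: 100800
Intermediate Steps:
-32*(-35)*90 = 1120*90 = 100800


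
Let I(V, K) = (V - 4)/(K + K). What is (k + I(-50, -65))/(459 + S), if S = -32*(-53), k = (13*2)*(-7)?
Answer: -11803/140075 ≈ -0.084262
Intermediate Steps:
k = -182 (k = 26*(-7) = -182)
I(V, K) = (-4 + V)/(2*K) (I(V, K) = (-4 + V)/((2*K)) = (-4 + V)*(1/(2*K)) = (-4 + V)/(2*K))
S = 1696
(k + I(-50, -65))/(459 + S) = (-182 + (½)*(-4 - 50)/(-65))/(459 + 1696) = (-182 + (½)*(-1/65)*(-54))/2155 = (-182 + 27/65)*(1/2155) = -11803/65*1/2155 = -11803/140075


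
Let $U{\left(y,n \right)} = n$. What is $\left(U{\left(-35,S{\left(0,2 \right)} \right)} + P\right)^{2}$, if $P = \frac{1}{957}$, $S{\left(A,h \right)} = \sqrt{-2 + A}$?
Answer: $- \frac{1831697}{915849} + \frac{2 i \sqrt{2}}{957} \approx -2.0 + 0.0029555 i$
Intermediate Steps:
$P = \frac{1}{957} \approx 0.0010449$
$\left(U{\left(-35,S{\left(0,2 \right)} \right)} + P\right)^{2} = \left(\sqrt{-2 + 0} + \frac{1}{957}\right)^{2} = \left(\sqrt{-2} + \frac{1}{957}\right)^{2} = \left(i \sqrt{2} + \frac{1}{957}\right)^{2} = \left(\frac{1}{957} + i \sqrt{2}\right)^{2}$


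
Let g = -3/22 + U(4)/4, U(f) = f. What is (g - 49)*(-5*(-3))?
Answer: -15885/22 ≈ -722.04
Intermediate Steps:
g = 19/22 (g = -3/22 + 4/4 = -3*1/22 + 4*(1/4) = -3/22 + 1 = 19/22 ≈ 0.86364)
(g - 49)*(-5*(-3)) = (19/22 - 49)*(-5*(-3)) = -1059/22*15 = -15885/22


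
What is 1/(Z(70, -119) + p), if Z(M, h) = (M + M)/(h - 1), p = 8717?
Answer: 6/52295 ≈ 0.00011473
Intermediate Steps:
Z(M, h) = 2*M/(-1 + h) (Z(M, h) = (2*M)/(-1 + h) = 2*M/(-1 + h))
1/(Z(70, -119) + p) = 1/(2*70/(-1 - 119) + 8717) = 1/(2*70/(-120) + 8717) = 1/(2*70*(-1/120) + 8717) = 1/(-7/6 + 8717) = 1/(52295/6) = 6/52295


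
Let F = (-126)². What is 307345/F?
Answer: 307345/15876 ≈ 19.359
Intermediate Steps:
F = 15876
307345/F = 307345/15876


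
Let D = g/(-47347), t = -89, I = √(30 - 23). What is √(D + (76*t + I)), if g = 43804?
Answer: √(-15165192586464 + 2241738409*√7)/47347 ≈ 82.233*I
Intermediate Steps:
I = √7 ≈ 2.6458
D = -43804/47347 (D = 43804/(-47347) = 43804*(-1/47347) = -43804/47347 ≈ -0.92517)
√(D + (76*t + I)) = √(-43804/47347 + (76*(-89) + √7)) = √(-43804/47347 + (-6764 + √7)) = √(-320298912/47347 + √7)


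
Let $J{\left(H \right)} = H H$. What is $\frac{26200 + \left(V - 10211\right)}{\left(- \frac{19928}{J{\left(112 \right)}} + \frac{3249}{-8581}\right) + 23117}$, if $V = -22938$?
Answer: $- \frac{93498850592}{311012950233} \approx -0.30063$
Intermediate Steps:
$J{\left(H \right)} = H^{2}$
$\frac{26200 + \left(V - 10211\right)}{\left(- \frac{19928}{J{\left(112 \right)}} + \frac{3249}{-8581}\right) + 23117} = \frac{26200 - 33149}{\left(- \frac{19928}{112^{2}} + \frac{3249}{-8581}\right) + 23117} = \frac{26200 - 33149}{\left(- \frac{19928}{12544} + 3249 \left(- \frac{1}{8581}\right)\right) + 23117} = - \frac{6949}{\left(\left(-19928\right) \frac{1}{12544} - \frac{3249}{8581}\right) + 23117} = - \frac{6949}{\left(- \frac{2491}{1568} - \frac{3249}{8581}\right) + 23117} = - \frac{6949}{- \frac{26469703}{13455008} + 23117} = - \frac{6949}{\frac{311012950233}{13455008}} = \left(-6949\right) \frac{13455008}{311012950233} = - \frac{93498850592}{311012950233}$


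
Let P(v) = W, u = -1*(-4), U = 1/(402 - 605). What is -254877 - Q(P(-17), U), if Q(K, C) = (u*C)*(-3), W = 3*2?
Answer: -51740043/203 ≈ -2.5488e+5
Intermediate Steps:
U = -1/203 (U = 1/(-203) = -1/203 ≈ -0.0049261)
u = 4
W = 6
P(v) = 6
Q(K, C) = -12*C (Q(K, C) = (4*C)*(-3) = -12*C)
-254877 - Q(P(-17), U) = -254877 - (-12)*(-1)/203 = -254877 - 1*12/203 = -254877 - 12/203 = -51740043/203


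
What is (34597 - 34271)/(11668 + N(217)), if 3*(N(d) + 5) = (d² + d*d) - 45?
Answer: 489/64561 ≈ 0.0075742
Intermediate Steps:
N(d) = -20 + 2*d²/3 (N(d) = -5 + ((d² + d*d) - 45)/3 = -5 + ((d² + d²) - 45)/3 = -5 + (2*d² - 45)/3 = -5 + (-45 + 2*d²)/3 = -5 + (-15 + 2*d²/3) = -20 + 2*d²/3)
(34597 - 34271)/(11668 + N(217)) = (34597 - 34271)/(11668 + (-20 + (⅔)*217²)) = 326/(11668 + (-20 + (⅔)*47089)) = 326/(11668 + (-20 + 94178/3)) = 326/(11668 + 94118/3) = 326/(129122/3) = 326*(3/129122) = 489/64561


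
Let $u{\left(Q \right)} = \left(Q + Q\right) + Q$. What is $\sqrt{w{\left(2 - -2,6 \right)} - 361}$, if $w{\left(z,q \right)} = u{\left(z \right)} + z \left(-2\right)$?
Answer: $i \sqrt{357} \approx 18.894 i$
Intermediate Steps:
$u{\left(Q \right)} = 3 Q$ ($u{\left(Q \right)} = 2 Q + Q = 3 Q$)
$w{\left(z,q \right)} = z$ ($w{\left(z,q \right)} = 3 z + z \left(-2\right) = 3 z - 2 z = z$)
$\sqrt{w{\left(2 - -2,6 \right)} - 361} = \sqrt{\left(2 - -2\right) - 361} = \sqrt{\left(2 + 2\right) - 361} = \sqrt{4 - 361} = \sqrt{-357} = i \sqrt{357}$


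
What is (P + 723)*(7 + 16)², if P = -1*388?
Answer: 177215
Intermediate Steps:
P = -388
(P + 723)*(7 + 16)² = (-388 + 723)*(7 + 16)² = 335*23² = 335*529 = 177215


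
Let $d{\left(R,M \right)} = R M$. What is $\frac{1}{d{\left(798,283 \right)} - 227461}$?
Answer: $- \frac{1}{1627} \approx -0.00061463$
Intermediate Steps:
$d{\left(R,M \right)} = M R$
$\frac{1}{d{\left(798,283 \right)} - 227461} = \frac{1}{283 \cdot 798 - 227461} = \frac{1}{225834 - 227461} = \frac{1}{-1627} = - \frac{1}{1627}$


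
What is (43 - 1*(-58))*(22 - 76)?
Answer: -5454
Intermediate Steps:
(43 - 1*(-58))*(22 - 76) = (43 + 58)*(-54) = 101*(-54) = -5454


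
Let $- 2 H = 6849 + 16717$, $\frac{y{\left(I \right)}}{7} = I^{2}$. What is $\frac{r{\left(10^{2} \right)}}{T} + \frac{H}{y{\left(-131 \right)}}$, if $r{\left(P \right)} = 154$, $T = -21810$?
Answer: $- \frac{137743394}{1309984935} \approx -0.10515$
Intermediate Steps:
$y{\left(I \right)} = 7 I^{2}$
$H = -11783$ ($H = - \frac{6849 + 16717}{2} = \left(- \frac{1}{2}\right) 23566 = -11783$)
$\frac{r{\left(10^{2} \right)}}{T} + \frac{H}{y{\left(-131 \right)}} = \frac{154}{-21810} - \frac{11783}{7 \left(-131\right)^{2}} = 154 \left(- \frac{1}{21810}\right) - \frac{11783}{7 \cdot 17161} = - \frac{77}{10905} - \frac{11783}{120127} = - \frac{137743394}{1309984935}$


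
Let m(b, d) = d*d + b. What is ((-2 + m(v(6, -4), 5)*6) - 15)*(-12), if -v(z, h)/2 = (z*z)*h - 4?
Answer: -22908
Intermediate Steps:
v(z, h) = 8 - 2*h*z² (v(z, h) = -2*((z*z)*h - 4) = -2*(z²*h - 4) = -2*(h*z² - 4) = -2*(-4 + h*z²) = 8 - 2*h*z²)
m(b, d) = b + d² (m(b, d) = d² + b = b + d²)
((-2 + m(v(6, -4), 5)*6) - 15)*(-12) = ((-2 + ((8 - 2*(-4)*6²) + 5²)*6) - 15)*(-12) = ((-2 + ((8 - 2*(-4)*36) + 25)*6) - 15)*(-12) = ((-2 + ((8 + 288) + 25)*6) - 15)*(-12) = ((-2 + (296 + 25)*6) - 15)*(-12) = ((-2 + 321*6) - 15)*(-12) = ((-2 + 1926) - 15)*(-12) = (1924 - 15)*(-12) = 1909*(-12) = -22908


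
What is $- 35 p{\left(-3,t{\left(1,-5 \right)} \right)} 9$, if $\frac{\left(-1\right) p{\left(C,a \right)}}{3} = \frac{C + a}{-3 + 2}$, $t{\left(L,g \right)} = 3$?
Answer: $0$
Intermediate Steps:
$p{\left(C,a \right)} = 3 C + 3 a$ ($p{\left(C,a \right)} = - 3 \frac{C + a}{-3 + 2} = - 3 \frac{C + a}{-1} = - 3 \left(C + a\right) \left(-1\right) = - 3 \left(- C - a\right) = 3 C + 3 a$)
$- 35 p{\left(-3,t{\left(1,-5 \right)} \right)} 9 = - 35 \left(3 \left(-3\right) + 3 \cdot 3\right) 9 = - 35 \left(-9 + 9\right) 9 = \left(-35\right) 0 \cdot 9 = 0 \cdot 9 = 0$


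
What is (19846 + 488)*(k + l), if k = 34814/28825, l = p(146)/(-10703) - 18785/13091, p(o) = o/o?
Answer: -1435767044891304/310673572825 ≈ -4621.5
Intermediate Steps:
p(o) = 1
l = -15466842/10777921 (l = 1/(-10703) - 18785/13091 = 1*(-1/10703) - 18785*1/13091 = -1/10703 - 1445/1007 = -15466842/10777921 ≈ -1.4350)
k = 34814/28825 (k = 34814*(1/28825) = 34814/28825 ≈ 1.2078)
(19846 + 488)*(k + l) = (19846 + 488)*(34814/28825 - 15466842/10777921) = 20334*(-70609178956/310673572825) = -1435767044891304/310673572825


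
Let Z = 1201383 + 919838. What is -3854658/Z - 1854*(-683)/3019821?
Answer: -2984771068632/2135235907147 ≈ -1.3979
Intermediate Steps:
Z = 2121221
-3854658/Z - 1854*(-683)/3019821 = -3854658/2121221 - 1854*(-683)/3019821 = -3854658*1/2121221 + 1266282*(1/3019821) = -3854658/2121221 + 422094/1006607 = -2984771068632/2135235907147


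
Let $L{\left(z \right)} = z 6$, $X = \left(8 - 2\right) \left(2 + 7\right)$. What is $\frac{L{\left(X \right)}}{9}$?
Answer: $36$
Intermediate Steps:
$X = 54$ ($X = 6 \cdot 9 = 54$)
$L{\left(z \right)} = 6 z$
$\frac{L{\left(X \right)}}{9} = \frac{6 \cdot 54}{9} = \frac{1}{9} \cdot 324 = 36$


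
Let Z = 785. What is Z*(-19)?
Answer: -14915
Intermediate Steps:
Z*(-19) = 785*(-19) = -14915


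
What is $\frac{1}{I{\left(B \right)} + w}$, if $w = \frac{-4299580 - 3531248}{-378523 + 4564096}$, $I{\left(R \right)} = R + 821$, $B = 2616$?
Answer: $\frac{1395191}{4792661191} \approx 0.00029111$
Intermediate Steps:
$I{\left(R \right)} = 821 + R$
$w = - \frac{2610276}{1395191}$ ($w = - \frac{7830828}{4185573} = \left(-7830828\right) \frac{1}{4185573} = - \frac{2610276}{1395191} \approx -1.8709$)
$\frac{1}{I{\left(B \right)} + w} = \frac{1}{\left(821 + 2616\right) - \frac{2610276}{1395191}} = \frac{1}{3437 - \frac{2610276}{1395191}} = \frac{1}{\frac{4792661191}{1395191}} = \frac{1395191}{4792661191}$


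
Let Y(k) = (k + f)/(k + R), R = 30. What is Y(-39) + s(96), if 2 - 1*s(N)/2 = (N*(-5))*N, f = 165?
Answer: 92150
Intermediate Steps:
s(N) = 4 + 10*N² (s(N) = 4 - 2*N*(-5)*N = 4 - 2*(-5*N)*N = 4 - (-10)*N² = 4 + 10*N²)
Y(k) = (165 + k)/(30 + k) (Y(k) = (k + 165)/(k + 30) = (165 + k)/(30 + k))
Y(-39) + s(96) = (165 - 39)/(30 - 39) + (4 + 10*96²) = 126/(-9) + (4 + 10*9216) = -⅑*126 + (4 + 92160) = -14 + 92164 = 92150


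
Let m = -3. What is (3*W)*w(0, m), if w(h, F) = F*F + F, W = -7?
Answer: -126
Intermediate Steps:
w(h, F) = F + F**2 (w(h, F) = F**2 + F = F + F**2)
(3*W)*w(0, m) = (3*(-7))*(-3*(1 - 3)) = -(-63)*(-2) = -21*6 = -126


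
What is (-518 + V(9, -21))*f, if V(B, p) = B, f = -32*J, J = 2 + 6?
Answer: 130304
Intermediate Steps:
J = 8
f = -256 (f = -32*8 = -256)
(-518 + V(9, -21))*f = (-518 + 9)*(-256) = -509*(-256) = 130304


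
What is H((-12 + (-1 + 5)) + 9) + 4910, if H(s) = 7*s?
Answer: 4917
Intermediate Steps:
H((-12 + (-1 + 5)) + 9) + 4910 = 7*((-12 + (-1 + 5)) + 9) + 4910 = 7*((-12 + 4) + 9) + 4910 = 7*(-8 + 9) + 4910 = 7*1 + 4910 = 7 + 4910 = 4917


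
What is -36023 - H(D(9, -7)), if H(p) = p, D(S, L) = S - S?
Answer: -36023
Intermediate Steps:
D(S, L) = 0
-36023 - H(D(9, -7)) = -36023 - 1*0 = -36023 + 0 = -36023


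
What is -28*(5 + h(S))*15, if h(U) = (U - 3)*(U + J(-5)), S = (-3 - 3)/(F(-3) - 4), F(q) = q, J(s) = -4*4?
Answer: -110100/7 ≈ -15729.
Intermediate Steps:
J(s) = -16
S = 6/7 (S = (-3 - 3)/(-3 - 4) = -6/(-7) = -6*(-⅐) = 6/7 ≈ 0.85714)
h(U) = (-16 + U)*(-3 + U) (h(U) = (U - 3)*(U - 16) = (-3 + U)*(-16 + U) = (-16 + U)*(-3 + U))
-28*(5 + h(S))*15 = -28*(5 + (48 + (6/7)² - 19*6/7))*15 = -28*(5 + (48 + 36/49 - 114/7))*15 = -28*(5 + 1590/49)*15 = -28*1835/49*15 = -7340/7*15 = -110100/7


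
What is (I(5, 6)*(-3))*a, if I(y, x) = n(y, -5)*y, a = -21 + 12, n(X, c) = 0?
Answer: 0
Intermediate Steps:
a = -9
I(y, x) = 0 (I(y, x) = 0*y = 0)
(I(5, 6)*(-3))*a = (0*(-3))*(-9) = 0*(-9) = 0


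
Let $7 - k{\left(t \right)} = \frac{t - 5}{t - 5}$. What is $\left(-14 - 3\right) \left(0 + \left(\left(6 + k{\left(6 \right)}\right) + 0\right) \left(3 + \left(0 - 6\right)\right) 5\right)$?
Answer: $3060$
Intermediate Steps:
$k{\left(t \right)} = 6$ ($k{\left(t \right)} = 7 - \frac{t - 5}{t - 5} = 7 - \frac{-5 + t}{-5 + t} = 7 - 1 = 6$)
$\left(-14 - 3\right) \left(0 + \left(\left(6 + k{\left(6 \right)}\right) + 0\right) \left(3 + \left(0 - 6\right)\right) 5\right) = \left(-14 - 3\right) \left(0 + \left(\left(6 + 6\right) + 0\right) \left(3 + \left(0 - 6\right)\right) 5\right) = - 17 \left(0 + \left(12 + 0\right) \left(3 + \left(0 - 6\right)\right) 5\right) = - 17 \left(0 + 12 \left(3 - 6\right) 5\right) = - 17 \left(0 + 12 \left(\left(-3\right) 5\right)\right) = - 17 \left(0 + 12 \left(-15\right)\right) = - 17 \left(0 - 180\right) = \left(-17\right) \left(-180\right) = 3060$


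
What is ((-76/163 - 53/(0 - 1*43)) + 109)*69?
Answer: 53085288/7009 ≈ 7573.9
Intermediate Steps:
((-76/163 - 53/(0 - 1*43)) + 109)*69 = ((-76*1/163 - 53/(0 - 43)) + 109)*69 = ((-76/163 - 53/(-43)) + 109)*69 = ((-76/163 - 53*(-1/43)) + 109)*69 = ((-76/163 + 53/43) + 109)*69 = (5371/7009 + 109)*69 = (769352/7009)*69 = 53085288/7009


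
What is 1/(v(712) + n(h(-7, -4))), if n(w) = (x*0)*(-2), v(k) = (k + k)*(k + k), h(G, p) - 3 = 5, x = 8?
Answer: 1/2027776 ≈ 4.9315e-7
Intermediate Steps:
h(G, p) = 8 (h(G, p) = 3 + 5 = 8)
v(k) = 4*k² (v(k) = (2*k)*(2*k) = 4*k²)
n(w) = 0 (n(w) = (8*0)*(-2) = 0*(-2) = 0)
1/(v(712) + n(h(-7, -4))) = 1/(4*712² + 0) = 1/(4*506944 + 0) = 1/(2027776 + 0) = 1/2027776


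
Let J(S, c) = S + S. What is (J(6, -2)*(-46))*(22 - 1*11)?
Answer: -6072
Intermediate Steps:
J(S, c) = 2*S
(J(6, -2)*(-46))*(22 - 1*11) = ((2*6)*(-46))*(22 - 1*11) = (12*(-46))*(22 - 11) = -552*11 = -6072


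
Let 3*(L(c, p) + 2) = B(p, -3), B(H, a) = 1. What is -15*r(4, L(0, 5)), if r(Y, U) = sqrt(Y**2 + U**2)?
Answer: -65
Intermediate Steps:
L(c, p) = -5/3 (L(c, p) = -2 + (1/3)*1 = -2 + 1/3 = -5/3)
r(Y, U) = sqrt(U**2 + Y**2)
-15*r(4, L(0, 5)) = -15*sqrt((-5/3)**2 + 4**2) = -15*sqrt(25/9 + 16) = -15*sqrt(169/9) = -15*13/3 = -65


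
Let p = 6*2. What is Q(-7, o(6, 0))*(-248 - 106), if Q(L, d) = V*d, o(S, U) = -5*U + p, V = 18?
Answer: -76464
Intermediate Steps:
p = 12
o(S, U) = 12 - 5*U (o(S, U) = -5*U + 12 = 12 - 5*U)
Q(L, d) = 18*d
Q(-7, o(6, 0))*(-248 - 106) = (18*(12 - 5*0))*(-248 - 106) = (18*(12 + 0))*(-354) = (18*12)*(-354) = 216*(-354) = -76464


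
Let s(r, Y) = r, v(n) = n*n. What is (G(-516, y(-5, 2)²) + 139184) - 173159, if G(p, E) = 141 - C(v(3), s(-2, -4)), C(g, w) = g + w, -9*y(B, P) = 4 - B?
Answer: -33841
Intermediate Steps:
y(B, P) = -4/9 + B/9 (y(B, P) = -(4 - B)/9 = -4/9 + B/9)
v(n) = n²
G(p, E) = 134 (G(p, E) = 141 - (3² - 2) = 141 - (9 - 2) = 141 - 1*7 = 141 - 7 = 134)
(G(-516, y(-5, 2)²) + 139184) - 173159 = (134 + 139184) - 173159 = 139318 - 173159 = -33841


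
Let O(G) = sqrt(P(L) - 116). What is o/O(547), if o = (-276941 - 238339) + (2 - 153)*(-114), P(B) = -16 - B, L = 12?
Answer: 83011*I/2 ≈ 41506.0*I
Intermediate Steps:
o = -498066 (o = -515280 - 151*(-114) = -515280 + 17214 = -498066)
O(G) = 12*I (O(G) = sqrt((-16 - 1*12) - 116) = sqrt((-16 - 12) - 116) = sqrt(-28 - 116) = sqrt(-144) = 12*I)
o/O(547) = -498066*(-I/12) = -(-83011)*I/2 = 83011*I/2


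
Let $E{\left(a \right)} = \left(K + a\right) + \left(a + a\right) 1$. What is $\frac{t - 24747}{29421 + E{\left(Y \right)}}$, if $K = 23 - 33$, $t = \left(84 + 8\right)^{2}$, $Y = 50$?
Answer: $- \frac{16283}{29561} \approx -0.55083$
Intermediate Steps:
$t = 8464$ ($t = 92^{2} = 8464$)
$K = -10$ ($K = 23 - 33 = -10$)
$E{\left(a \right)} = -10 + 3 a$ ($E{\left(a \right)} = \left(-10 + a\right) + \left(a + a\right) 1 = \left(-10 + a\right) + 2 a 1 = \left(-10 + a\right) + 2 a = -10 + 3 a$)
$\frac{t - 24747}{29421 + E{\left(Y \right)}} = \frac{8464 - 24747}{29421 + \left(-10 + 3 \cdot 50\right)} = - \frac{16283}{29421 + \left(-10 + 150\right)} = - \frac{16283}{29421 + 140} = - \frac{16283}{29561}$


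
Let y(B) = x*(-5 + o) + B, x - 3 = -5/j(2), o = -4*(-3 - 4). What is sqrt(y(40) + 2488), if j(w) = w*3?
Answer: sqrt(92802)/6 ≈ 50.772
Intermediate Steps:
j(w) = 3*w
o = 28 (o = -4*(-7) = 28)
x = 13/6 (x = 3 - 5/(3*2) = 3 - 5/6 = 13/6 ≈ 2.1667)
y(B) = 299/6 + B (y(B) = 13*(-5 + 28)/6 + B = (13/6)*23 + B = 299/6 + B)
sqrt(y(40) + 2488) = sqrt((299/6 + 40) + 2488) = sqrt(539/6 + 2488) = sqrt(15467/6) = sqrt(92802)/6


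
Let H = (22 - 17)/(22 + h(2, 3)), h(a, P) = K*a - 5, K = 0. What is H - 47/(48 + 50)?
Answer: -309/1666 ≈ -0.18547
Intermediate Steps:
h(a, P) = -5 (h(a, P) = 0*a - 5 = 0 - 5 = -5)
H = 5/17 (H = (22 - 17)/(22 - 5) = 5/17 ≈ 0.29412)
H - 47/(48 + 50) = 5/17 - 47/(48 + 50) = 5/17 - 47/98 = -309/1666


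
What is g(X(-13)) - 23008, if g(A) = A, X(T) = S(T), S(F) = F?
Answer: -23021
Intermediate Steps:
X(T) = T
g(X(-13)) - 23008 = -13 - 23008 = -23021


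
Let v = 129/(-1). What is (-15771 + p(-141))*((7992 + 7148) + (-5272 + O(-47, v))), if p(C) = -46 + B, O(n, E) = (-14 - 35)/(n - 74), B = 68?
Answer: -18805518673/121 ≈ -1.5542e+8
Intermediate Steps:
v = -129 (v = 129*(-1) = -129)
O(n, E) = -49/(-74 + n)
p(C) = 22 (p(C) = -46 + 68 = 22)
(-15771 + p(-141))*((7992 + 7148) + (-5272 + O(-47, v))) = (-15771 + 22)*((7992 + 7148) + (-5272 - 49/(-74 - 47))) = -15749*(15140 + (-5272 - 49/(-121))) = -15749*(15140 + (-5272 - 49*(-1/121))) = -15749*(15140 + (-5272 + 49/121)) = -15749*(15140 - 637863/121) = -15749*1194077/121 = -18805518673/121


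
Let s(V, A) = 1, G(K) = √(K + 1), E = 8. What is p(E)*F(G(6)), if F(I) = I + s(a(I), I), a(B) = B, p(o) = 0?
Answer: 0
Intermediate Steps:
G(K) = √(1 + K)
F(I) = 1 + I (F(I) = I + 1 = 1 + I)
p(E)*F(G(6)) = 0*(1 + √(1 + 6)) = 0*(1 + √7) = 0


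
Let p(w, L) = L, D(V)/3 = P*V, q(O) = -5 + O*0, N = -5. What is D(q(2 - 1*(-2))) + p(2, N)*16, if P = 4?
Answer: -140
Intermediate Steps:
q(O) = -5 (q(O) = -5 + 0 = -5)
D(V) = 12*V (D(V) = 3*(4*V) = 12*V)
D(q(2 - 1*(-2))) + p(2, N)*16 = 12*(-5) - 5*16 = -60 - 80 = -140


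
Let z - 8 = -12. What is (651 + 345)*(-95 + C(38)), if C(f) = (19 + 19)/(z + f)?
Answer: -1589616/17 ≈ -93507.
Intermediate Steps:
z = -4 (z = 8 - 12 = -4)
C(f) = 38/(-4 + f) (C(f) = (19 + 19)/(-4 + f) = 38/(-4 + f))
(651 + 345)*(-95 + C(38)) = (651 + 345)*(-95 + 38/(-4 + 38)) = 996*(-95 + 38/34) = 996*(-95 + 38*(1/34)) = 996*(-95 + 19/17) = 996*(-1596/17) = -1589616/17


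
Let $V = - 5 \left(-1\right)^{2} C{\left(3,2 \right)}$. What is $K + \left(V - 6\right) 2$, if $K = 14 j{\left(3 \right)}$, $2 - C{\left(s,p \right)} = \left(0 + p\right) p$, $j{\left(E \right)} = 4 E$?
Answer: $176$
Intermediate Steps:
$C{\left(s,p \right)} = 2 - p^{2}$ ($C{\left(s,p \right)} = 2 - \left(0 + p\right) p = 2 - p p = 2 - p^{2}$)
$V = 10$ ($V = - 5 \left(-1\right)^{2} \left(2 - 2^{2}\right) = \left(-5\right) 1 \left(2 - 4\right) = - 5 \left(2 - 4\right) = \left(-5\right) \left(-2\right) = 10$)
$K = 168$ ($K = 14 \cdot 4 \cdot 3 = 14 \cdot 12 = 168$)
$K + \left(V - 6\right) 2 = 168 + \left(10 - 6\right) 2 = 168 + 4 \cdot 2 = 168 + 8 = 176$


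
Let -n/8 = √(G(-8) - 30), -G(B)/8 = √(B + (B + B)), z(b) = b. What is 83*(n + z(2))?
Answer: 166 - 664*√(-30 - 16*I*√6) ≈ -1899.7 + 4182.6*I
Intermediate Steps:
G(B) = -8*√3*√B (G(B) = -8*√(B + (B + B)) = -8*√(B + 2*B) = -8*√3*√B)
n = -8*√(-30 - 16*I*√6) (n = -8*√(-8*√3*√(-8) - 30) = -8*√(-8*√3*2*I*√2 - 30) = -8*√(-16*I*√6 - 30) = -8*√(-30 - 16*I*√6) ≈ -24.887 + 50.392*I)
83*(n + z(2)) = 83*(-8*√(-30 - 16*I*√6) + 2) = 83*(2 - 8*√(-30 - 16*I*√6)) = 166 - 664*√(-30 - 16*I*√6)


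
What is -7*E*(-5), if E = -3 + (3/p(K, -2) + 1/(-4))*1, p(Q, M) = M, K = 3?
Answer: -665/4 ≈ -166.25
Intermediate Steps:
E = -19/4 (E = -3 + (3/(-2) + 1/(-4))*1 = -3 + (3*(-1/2) + 1*(-1/4))*1 = -3 + (-3/2 - 1/4)*1 = -3 - 7/4*1 = -3 - 7/4 = -19/4 ≈ -4.7500)
-7*E*(-5) = -7*(-19/4)*(-5) = (133/4)*(-5) = -665/4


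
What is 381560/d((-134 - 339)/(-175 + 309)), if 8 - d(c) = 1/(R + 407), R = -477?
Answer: 26709200/561 ≈ 47610.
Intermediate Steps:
d(c) = 561/70 (d(c) = 8 - 1/(-477 + 407) = 8 - 1/(-70) = 8 - 1*(-1/70) = 8 + 1/70 = 561/70)
381560/d((-134 - 339)/(-175 + 309)) = 381560/(561/70) = 381560*(70/561) = 26709200/561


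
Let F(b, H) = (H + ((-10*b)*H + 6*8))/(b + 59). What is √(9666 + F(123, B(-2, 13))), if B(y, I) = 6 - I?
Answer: √321751066/182 ≈ 98.557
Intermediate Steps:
F(b, H) = (48 + H - 10*H*b)/(59 + b) (F(b, H) = (H + (-10*H*b + 48))/(59 + b) = (H + (48 - 10*H*b))/(59 + b) = (48 + H - 10*H*b)/(59 + b))
√(9666 + F(123, B(-2, 13))) = √(9666 + (48 + (6 - 1*13) - 10*(6 - 1*13)*123)/(59 + 123)) = √(9666 + (48 + (6 - 13) - 10*(6 - 13)*123)/182) = √(9666 + (48 - 7 - 10*(-7)*123)/182) = √(9666 + (48 - 7 + 8610)/182) = √(9666 + (1/182)*8651) = √(9666 + 8651/182) = √(1767863/182) = √321751066/182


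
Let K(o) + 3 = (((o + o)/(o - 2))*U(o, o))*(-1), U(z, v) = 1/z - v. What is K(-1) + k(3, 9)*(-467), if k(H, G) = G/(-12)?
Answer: 1389/4 ≈ 347.25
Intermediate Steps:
K(o) = -3 - 2*o*(1/o - o)/(-2 + o) (K(o) = -3 + (((o + o)/(o - 2))*(1/o - o))*(-1) = -3 + (((2*o)/(-2 + o))*(1/o - o))*(-1) = -3 + ((2*o/(-2 + o))*(1/o - o))*(-1) = -3 + (2*o*(1/o - o)/(-2 + o))*(-1) = -3 - 2*o*(1/o - o)/(-2 + o))
k(H, G) = -G/12 (k(H, G) = G*(-1/12) = -G/12)
K(-1) + k(3, 9)*(-467) = (4 - 3*(-1) + 2*(-1)²)/(-2 - 1) - 1/12*9*(-467) = (4 + 3 + 2*1)/(-3) - ¾*(-467) = -(4 + 3 + 2)/3 + 1401/4 = -⅓*9 + 1401/4 = -3 + 1401/4 = 1389/4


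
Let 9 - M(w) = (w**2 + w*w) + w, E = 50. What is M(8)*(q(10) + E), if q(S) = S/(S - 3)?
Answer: -45720/7 ≈ -6531.4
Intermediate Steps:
q(S) = S/(-3 + S)
M(w) = 9 - w - 2*w**2 (M(w) = 9 - ((w**2 + w*w) + w) = 9 - ((w**2 + w**2) + w) = 9 - (2*w**2 + w) = 9 - (w + 2*w**2) = 9 + (-w - 2*w**2) = 9 - w - 2*w**2)
M(8)*(q(10) + E) = (9 - 1*8 - 2*8**2)*(10/(-3 + 10) + 50) = (9 - 8 - 2*64)*(10/7 + 50) = (9 - 8 - 128)*(10*(1/7) + 50) = -127*(10/7 + 50) = -127*360/7 = -45720/7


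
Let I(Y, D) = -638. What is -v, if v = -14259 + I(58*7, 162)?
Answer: 14897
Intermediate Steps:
v = -14897 (v = -14259 - 638 = -14897)
-v = -1*(-14897) = 14897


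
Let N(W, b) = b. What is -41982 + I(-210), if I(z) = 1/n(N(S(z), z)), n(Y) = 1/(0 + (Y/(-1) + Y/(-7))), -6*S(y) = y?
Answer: -41742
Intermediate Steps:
S(y) = -y/6
n(Y) = -7/(8*Y) (n(Y) = 1/(0 + (Y*(-1) + Y*(-⅐))) = 1/(0 + (-Y - Y/7)) = 1/(0 - 8*Y/7) = 1/(-8*Y/7) = -7/(8*Y))
I(z) = -8*z/7 (I(z) = 1/(-7/(8*z)) = -8*z/7)
-41982 + I(-210) = -41982 - 8/7*(-210) = -41982 + 240 = -41742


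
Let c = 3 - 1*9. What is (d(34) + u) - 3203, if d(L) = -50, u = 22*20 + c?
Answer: -2819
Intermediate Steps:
c = -6 (c = 3 - 9 = -6)
u = 434 (u = 22*20 - 6 = 440 - 6 = 434)
(d(34) + u) - 3203 = (-50 + 434) - 3203 = 384 - 3203 = -2819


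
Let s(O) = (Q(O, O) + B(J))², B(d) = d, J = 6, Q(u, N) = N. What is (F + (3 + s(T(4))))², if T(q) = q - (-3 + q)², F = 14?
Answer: 9604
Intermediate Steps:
s(O) = (6 + O)² (s(O) = (O + 6)² = (6 + O)²)
(F + (3 + s(T(4))))² = (14 + (3 + (6 + (4 - (-3 + 4)²))²))² = (14 + (3 + (6 + (4 - 1*1²))²))² = (14 + (3 + (6 + (4 - 1*1))²))² = (14 + (3 + (6 + (4 - 1))²))² = (14 + (3 + (6 + 3)²))² = (14 + (3 + 9²))² = (14 + (3 + 81))² = (14 + 84)² = 98² = 9604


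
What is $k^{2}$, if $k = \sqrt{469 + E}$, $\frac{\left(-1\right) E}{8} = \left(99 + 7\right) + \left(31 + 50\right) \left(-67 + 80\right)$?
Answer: $-8803$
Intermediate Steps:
$E = -9272$ ($E = - 8 \left(\left(99 + 7\right) + \left(31 + 50\right) \left(-67 + 80\right)\right) = - 8 \left(106 + 81 \cdot 13\right) = - 8 \left(106 + 1053\right) = \left(-8\right) 1159 = -9272$)
$k = i \sqrt{8803}$ ($k = \sqrt{469 - 9272} = \sqrt{-8803} = i \sqrt{8803} \approx 93.824 i$)
$k^{2} = \left(i \sqrt{8803}\right)^{2} = -8803$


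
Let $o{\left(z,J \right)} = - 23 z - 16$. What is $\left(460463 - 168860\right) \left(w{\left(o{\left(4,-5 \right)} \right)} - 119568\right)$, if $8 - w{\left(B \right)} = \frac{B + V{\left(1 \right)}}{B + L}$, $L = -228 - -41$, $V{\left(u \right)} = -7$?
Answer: $- \frac{2056985932989}{59} \approx -3.4864 \cdot 10^{10}$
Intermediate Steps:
$L = -187$ ($L = -228 + 41 = -187$)
$o{\left(z,J \right)} = -16 - 23 z$
$w{\left(B \right)} = 8 - \frac{-7 + B}{-187 + B}$ ($w{\left(B \right)} = 8 - \frac{B - 7}{B - 187} = 8 - \frac{-7 + B}{-187 + B}$)
$\left(460463 - 168860\right) \left(w{\left(o{\left(4,-5 \right)} \right)} - 119568\right) = \left(460463 - 168860\right) \left(\frac{-1489 + 7 \left(-16 - 92\right)}{-187 - 108} - 119568\right) = 291603 \left(\frac{-1489 + 7 \left(-16 - 92\right)}{-187 - 108} - 119568\right) = 291603 \left(\frac{-1489 + 7 \left(-108\right)}{-187 - 108} - 119568\right) = 291603 \left(\frac{-1489 - 756}{-295} - 119568\right) = 291603 \left(\left(- \frac{1}{295}\right) \left(-2245\right) - 119568\right) = 291603 \left(\frac{449}{59} - 119568\right) = 291603 \left(- \frac{7054063}{59}\right) = - \frac{2056985932989}{59}$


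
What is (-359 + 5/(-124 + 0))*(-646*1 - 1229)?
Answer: 83476875/124 ≈ 6.7320e+5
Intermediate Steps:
(-359 + 5/(-124 + 0))*(-646*1 - 1229) = (-359 + 5/(-124))*(-646 - 1229) = (-359 - 1/124*5)*(-1875) = (-359 - 5/124)*(-1875) = -44521/124*(-1875) = 83476875/124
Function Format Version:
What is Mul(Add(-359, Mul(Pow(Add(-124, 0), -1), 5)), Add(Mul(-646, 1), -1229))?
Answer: Rational(83476875, 124) ≈ 6.7320e+5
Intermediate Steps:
Mul(Add(-359, Mul(Pow(Add(-124, 0), -1), 5)), Add(Mul(-646, 1), -1229)) = Mul(Add(-359, Mul(Pow(-124, -1), 5)), Add(-646, -1229)) = Mul(Add(-359, Mul(Rational(-1, 124), 5)), -1875) = Mul(Add(-359, Rational(-5, 124)), -1875) = Mul(Rational(-44521, 124), -1875) = Rational(83476875, 124)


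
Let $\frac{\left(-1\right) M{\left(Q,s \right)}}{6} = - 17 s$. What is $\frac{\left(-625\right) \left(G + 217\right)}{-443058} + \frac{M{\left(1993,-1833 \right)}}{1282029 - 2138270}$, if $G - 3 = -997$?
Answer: $- \frac{15855964457}{18064972618} \approx -0.87772$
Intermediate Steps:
$M{\left(Q,s \right)} = 102 s$ ($M{\left(Q,s \right)} = - 6 \left(- 17 s\right) = 102 s$)
$G = -994$ ($G = 3 - 997 = -994$)
$\frac{\left(-625\right) \left(G + 217\right)}{-443058} + \frac{M{\left(1993,-1833 \right)}}{1282029 - 2138270} = \frac{\left(-625\right) \left(-994 + 217\right)}{-443058} + \frac{102 \left(-1833\right)}{1282029 - 2138270} = \left(-625\right) \left(-777\right) \left(- \frac{1}{443058}\right) - \frac{186966}{1282029 - 2138270} = 485625 \left(- \frac{1}{443058}\right) - \frac{186966}{-856241} = - \frac{23125}{21098} - - \frac{186966}{856241} = - \frac{23125}{21098} + \frac{186966}{856241} = - \frac{15855964457}{18064972618}$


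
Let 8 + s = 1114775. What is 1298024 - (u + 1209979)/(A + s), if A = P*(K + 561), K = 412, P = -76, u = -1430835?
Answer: 1351008262512/1040819 ≈ 1.2980e+6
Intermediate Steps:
s = 1114767 (s = -8 + 1114775 = 1114767)
A = -73948 (A = -76*(412 + 561) = -76*973 = -73948)
1298024 - (u + 1209979)/(A + s) = 1298024 - (-1430835 + 1209979)/(-73948 + 1114767) = 1298024 - (-220856)/1040819 = 1298024 - 1*(-220856/1040819) = 1298024 + 220856/1040819 = 1351008262512/1040819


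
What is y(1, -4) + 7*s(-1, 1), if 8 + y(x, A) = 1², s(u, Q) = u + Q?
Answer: -7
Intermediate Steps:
s(u, Q) = Q + u
y(x, A) = -7 (y(x, A) = -8 + 1² = -8 + 1 = -7)
y(1, -4) + 7*s(-1, 1) = -7 + 7*(1 - 1) = -7 + 7*0 = -7 + 0 = -7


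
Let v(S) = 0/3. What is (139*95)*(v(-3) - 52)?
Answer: -686660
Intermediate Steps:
v(S) = 0 (v(S) = 0*(⅓) = 0)
(139*95)*(v(-3) - 52) = (139*95)*(0 - 52) = 13205*(-52) = -686660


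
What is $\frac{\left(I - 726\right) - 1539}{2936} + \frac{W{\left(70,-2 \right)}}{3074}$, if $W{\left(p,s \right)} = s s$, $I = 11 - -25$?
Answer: $- \frac{3420101}{4512632} \approx -0.75789$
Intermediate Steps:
$I = 36$ ($I = 11 + 25 = 36$)
$W{\left(p,s \right)} = s^{2}$
$\frac{\left(I - 726\right) - 1539}{2936} + \frac{W{\left(70,-2 \right)}}{3074} = \frac{\left(36 - 726\right) - 1539}{2936} + \frac{\left(-2\right)^{2}}{3074} = \left(-690 - 1539\right) \frac{1}{2936} + 4 \cdot \frac{1}{3074} = \left(-2229\right) \frac{1}{2936} + \frac{2}{1537} = - \frac{2229}{2936} + \frac{2}{1537} = - \frac{3420101}{4512632}$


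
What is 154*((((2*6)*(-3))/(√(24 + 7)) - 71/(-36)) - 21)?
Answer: -52745/18 - 5544*√31/31 ≈ -3926.0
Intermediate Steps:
154*((((2*6)*(-3))/(√(24 + 7)) - 71/(-36)) - 21) = 154*(((12*(-3))/(√31) - 71*(-1/36)) - 21) = 154*((-36*√31/31 + 71/36) - 21) = 154*((71/36 - 36*√31/31) - 21) = 154*(-685/36 - 36*√31/31) = -52745/18 - 5544*√31/31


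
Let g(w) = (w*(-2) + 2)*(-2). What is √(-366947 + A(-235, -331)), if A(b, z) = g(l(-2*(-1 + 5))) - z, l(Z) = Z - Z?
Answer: 2*I*√91655 ≈ 605.49*I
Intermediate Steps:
l(Z) = 0
g(w) = -4 + 4*w (g(w) = (-2*w + 2)*(-2) = (2 - 2*w)*(-2) = -4 + 4*w)
A(b, z) = -4 - z (A(b, z) = (-4 + 4*0) - z = (-4 + 0) - z = -4 - z)
√(-366947 + A(-235, -331)) = √(-366947 + (-4 - 1*(-331))) = √(-366947 + (-4 + 331)) = √(-366947 + 327) = √(-366620) = 2*I*√91655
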